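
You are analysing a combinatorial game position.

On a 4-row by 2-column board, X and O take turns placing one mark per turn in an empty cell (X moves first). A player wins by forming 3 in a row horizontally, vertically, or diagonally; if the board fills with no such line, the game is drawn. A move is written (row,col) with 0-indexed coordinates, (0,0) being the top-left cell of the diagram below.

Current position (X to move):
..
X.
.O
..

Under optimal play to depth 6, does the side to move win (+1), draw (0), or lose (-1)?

value(../X./.O/.., X) = +1

p1 X@[../X./.O/..]: (0,0)[X./X./.O/..]+0 (0,1)[.X/X./.O/..]+0 (1,1)[../XX/.O/..]+0 (2,0)[../X./XO/..]+1* (3,0)[../X./.O/X.]+0 (3,1)[../X./.O/.X]+0
p2 O@[../X./XO/..]: (0,0)[O./X./XO/..]-1* (0,1)[.O/X./XO/..]-1 (1,1)[../XO/XO/..]-1 (3,0)[../X./XO/O.]-1 (3,1)[../X./XO/.O]-1
p3 X@[O./X./XO/..]: (0,1)[OX/X./XO/..]+0 (1,1)[O./XX/XO/..]+0 (3,0)[O./X./XO/X.]+1* (3,1)[O./X./XO/.X]+0
p4 O@[O./X./XO/X.] terminal -1; root [../X./.O/..] d6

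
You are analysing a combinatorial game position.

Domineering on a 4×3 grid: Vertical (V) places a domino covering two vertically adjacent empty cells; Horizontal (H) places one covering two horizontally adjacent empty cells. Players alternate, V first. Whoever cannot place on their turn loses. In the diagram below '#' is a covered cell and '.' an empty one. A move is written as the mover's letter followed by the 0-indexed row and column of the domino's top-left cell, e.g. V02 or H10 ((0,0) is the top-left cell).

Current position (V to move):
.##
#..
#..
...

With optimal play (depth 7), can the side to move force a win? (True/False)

V winning at [.##/#../#../...]: True

p1 V@[.##/#../#../...]: V11[.##/##./##./...]+1* V12[.##/#.#/#.#/...]+1 V21[.##/#../##./.#.]+1 V22[.##/#../#.#/..#]+1
p2 H@[.##/##./##./...]: H30[.##/##./##./##.]-1* H31[.##/##./##./.##]-1
p3 V@[.##/##./##./##.]: V12[.##/###/###/##.]+1* V22[.##/##./###/###]+1
p4 H@[.##/###/###/##.] terminal -1; root [.##/#../#../...] d7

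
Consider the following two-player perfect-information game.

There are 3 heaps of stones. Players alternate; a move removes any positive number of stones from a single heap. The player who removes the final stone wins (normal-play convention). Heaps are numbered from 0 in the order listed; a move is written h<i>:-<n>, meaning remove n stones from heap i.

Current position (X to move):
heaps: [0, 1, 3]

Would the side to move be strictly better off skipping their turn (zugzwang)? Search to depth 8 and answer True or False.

zugzwang((0,1,3), X) = False

p1 X@[(0,1,3)]: h1:-1[(0,0,3)]-1 h2:-1[(0,1,2)]-1 h2:-2[(0,1,1)]+1* h2:-3[(0,1,0)]-1
p2 O@[(0,1,1)]: h1:-1[(0,0,1)]-1* h2:-1[(0,1,0)]-1
p3 X@[(0,0,1)]: h2:-1[(0,0,0)]+1*
p4 O@[(0,0,0)] terminal -1; root [(0,1,3)] d8
pass branch (O moves first from the same position):
  | p1 O@[(0,1,3)]: h1:-1[(0,0,3)]-1 h2:-1[(0,1,2)]-1 h2:-2[(0,1,1)]+1* h2:-3[(0,1,0)]-1
  | p2 X@[(0,1,1)]: h1:-1[(0,0,1)]-1* h2:-1[(0,1,0)]-1
  | p3 O@[(0,0,1)]: h2:-1[(0,0,0)]+1*
  | p4 X@[(0,0,0)] terminal -1; root [(0,1,3)] d8
X moving scores +1; X passing scores -1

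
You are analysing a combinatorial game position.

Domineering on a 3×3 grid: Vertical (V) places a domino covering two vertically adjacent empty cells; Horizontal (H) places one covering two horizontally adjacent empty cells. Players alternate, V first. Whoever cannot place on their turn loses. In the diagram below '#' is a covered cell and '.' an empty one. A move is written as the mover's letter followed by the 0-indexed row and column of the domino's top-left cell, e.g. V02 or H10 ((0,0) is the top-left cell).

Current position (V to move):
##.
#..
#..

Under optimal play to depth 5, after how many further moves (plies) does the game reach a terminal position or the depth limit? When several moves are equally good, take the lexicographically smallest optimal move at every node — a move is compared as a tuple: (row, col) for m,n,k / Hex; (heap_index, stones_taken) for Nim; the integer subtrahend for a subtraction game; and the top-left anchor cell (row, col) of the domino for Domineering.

PV length from [##./#../#..]: 1 ply

[##./#../#..] V move#1: V02:-1/###/#.#/#.., V11:+1/##./##./##.*, V12:+1/##./#.#/#.#
[##./##./##.] end (terminal -1, H#2); searched ##./#../#.. to 5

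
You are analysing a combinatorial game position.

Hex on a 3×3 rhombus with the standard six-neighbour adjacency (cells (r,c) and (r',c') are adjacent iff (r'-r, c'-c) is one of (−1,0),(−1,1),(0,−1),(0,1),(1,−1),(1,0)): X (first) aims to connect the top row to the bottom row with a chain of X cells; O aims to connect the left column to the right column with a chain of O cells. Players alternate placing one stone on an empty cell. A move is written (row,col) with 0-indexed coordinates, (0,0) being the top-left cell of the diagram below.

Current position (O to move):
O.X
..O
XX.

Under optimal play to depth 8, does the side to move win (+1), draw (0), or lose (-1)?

ply 1, O at O.X/..O/XX. | (0,1)=-1→OOX/..O/XX.; (1,0)=-1→O.X/O.O/XX.; (1,1)=+1→O.X/.OO/XX.*; (2,2)=-1→O.X/..O/XXO
ply 2, X at O.X/.OO/XX. | (0,1)=-1→OXX/.OO/XX.*; (1,0)=-1→O.X/XOO/XX.; (2,2)=-1→O.X/.OO/XXX
ply 3, O at OXX/.OO/XX. | (1,0)=+1→OXX/OOO/XX.*; (2,2)=-1→OXX/.OO/XXO
ply 4: OXX/OOO/XX. is terminal -1 (X); from O.X/..O/XX. depth 8

value(O.X/..O/XX., O) = +1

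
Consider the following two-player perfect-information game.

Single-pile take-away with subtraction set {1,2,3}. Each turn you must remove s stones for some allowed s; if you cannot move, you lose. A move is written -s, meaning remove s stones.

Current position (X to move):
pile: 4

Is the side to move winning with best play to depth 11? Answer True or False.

X winning at [4]: False

[4] X move#1: -1:-1/3*, -2:-1/2, -3:-1/1
[3] O move#2: -1:-1/2, -2:-1/1, -3:+1/0*
[0] end (terminal -1, X#3); searched 4 to 11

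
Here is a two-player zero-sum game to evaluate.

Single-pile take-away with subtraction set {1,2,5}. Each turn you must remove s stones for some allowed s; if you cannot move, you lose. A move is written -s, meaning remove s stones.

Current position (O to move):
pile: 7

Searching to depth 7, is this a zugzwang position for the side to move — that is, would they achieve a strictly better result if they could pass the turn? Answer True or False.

p1 O@[7]: -1[6]+1* -2[5]-1 -5[2]-1
p2 X@[6]: -1[5]-1* -2[4]-1 -5[1]-1
p3 O@[5]: -1[4]-1 -2[3]+1* -5[0]+1
p4 X@[3]: -1[2]-1* -2[1]-1
p5 O@[2]: -1[1]-1 -2[0]+1*
p6 X@[0] terminal -1; root [7] d7
suppose O passes — search the same position with X to move:
pass> p1 X@[7]: -1[6]+1* -2[5]-1 -5[2]-1
pass> p2 O@[6]: -1[5]-1* -2[4]-1 -5[1]-1
pass> p3 X@[5]: -1[4]-1 -2[3]+1* -5[0]+1
pass> p4 O@[3]: -1[2]-1* -2[1]-1
pass> p5 X@[2]: -1[1]-1 -2[0]+1*
pass> p6 O@[0] terminal -1; root [7] d7
for O: play +1, pass -1

zugzwang(7, O) = False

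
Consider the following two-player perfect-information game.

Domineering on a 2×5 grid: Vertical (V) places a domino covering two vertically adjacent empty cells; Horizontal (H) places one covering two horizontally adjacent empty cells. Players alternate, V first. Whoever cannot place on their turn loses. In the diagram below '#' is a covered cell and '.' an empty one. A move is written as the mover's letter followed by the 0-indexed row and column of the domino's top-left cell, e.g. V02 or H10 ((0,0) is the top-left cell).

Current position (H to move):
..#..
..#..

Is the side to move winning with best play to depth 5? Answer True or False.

H winning at [..#../..#..]: False

p1 H@[..#../..#..]: H00[###../..#..]-1* H03[..###/..#..]-1 H10[..#../###..]-1 H13[..#../..###]-1
p2 V@[###../..#..]: V03[####./..##.]+1* V04[###.#/..#.#]+1
p3 H@[####./..##.]: H10[####./####.]-1*
p4 V@[####./####.]: V04[#####/#####]+1*
p5 H@[#####/#####] terminal -1; root [..#../..#..] d5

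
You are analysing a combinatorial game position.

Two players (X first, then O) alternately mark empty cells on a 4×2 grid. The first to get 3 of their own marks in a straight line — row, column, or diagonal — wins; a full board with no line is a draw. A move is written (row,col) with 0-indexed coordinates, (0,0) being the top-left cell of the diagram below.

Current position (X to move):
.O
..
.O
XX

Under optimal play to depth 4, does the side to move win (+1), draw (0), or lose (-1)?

value(.O/../.O/XX, X) = 0

p1 X@[.O/../.O/XX]: (0,0)[XO/../.O/XX]-1 (1,0)[.O/X./.O/XX]-1 (1,1)[.O/.X/.O/XX]+0* (2,0)[.O/../XO/XX]-1
p2 O@[.O/.X/.O/XX]: (0,0)[OO/.X/.O/XX]+0* (1,0)[.O/OX/.O/XX]+0 (2,0)[.O/.X/OO/XX]+0
p3 X@[OO/.X/.O/XX]: (1,0)[OO/XX/.O/XX]+0* (2,0)[OO/.X/XO/XX]+0
p4 O@[OO/XX/.O/XX]: (2,0)[OO/XX/OO/XX]+0*
p5 X@[OO/XX/OO/XX] terminal +0; root [.O/../.O/XX] d4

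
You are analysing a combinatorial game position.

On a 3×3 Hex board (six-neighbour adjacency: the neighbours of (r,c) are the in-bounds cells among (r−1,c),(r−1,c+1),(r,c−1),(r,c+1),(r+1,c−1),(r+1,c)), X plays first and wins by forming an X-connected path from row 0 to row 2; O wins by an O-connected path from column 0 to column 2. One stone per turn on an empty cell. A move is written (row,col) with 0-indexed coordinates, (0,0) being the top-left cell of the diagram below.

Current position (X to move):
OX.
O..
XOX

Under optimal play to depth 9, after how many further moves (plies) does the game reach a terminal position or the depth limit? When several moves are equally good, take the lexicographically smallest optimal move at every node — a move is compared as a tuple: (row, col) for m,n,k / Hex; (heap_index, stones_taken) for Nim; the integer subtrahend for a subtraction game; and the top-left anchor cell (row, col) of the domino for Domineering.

ply 1, X at OX./O../XOX | (0,2)=+1→OXX/O../XOX*; (1,1)=+1→OX./OX./XOX; (1,2)=+1→OX./O.X/XOX
ply 2, O at OXX/O../XOX | (1,1)=-1→OXX/OO./XOX*; (1,2)=-1→OXX/O.O/XOX
ply 3, X at OXX/OO./XOX | (1,2)=+1→OXX/OOX/XOX*
ply 4: OXX/OOX/XOX is terminal -1 (O); from OX./O../XOX depth 9

PV length from [OX./O../XOX]: 3 plies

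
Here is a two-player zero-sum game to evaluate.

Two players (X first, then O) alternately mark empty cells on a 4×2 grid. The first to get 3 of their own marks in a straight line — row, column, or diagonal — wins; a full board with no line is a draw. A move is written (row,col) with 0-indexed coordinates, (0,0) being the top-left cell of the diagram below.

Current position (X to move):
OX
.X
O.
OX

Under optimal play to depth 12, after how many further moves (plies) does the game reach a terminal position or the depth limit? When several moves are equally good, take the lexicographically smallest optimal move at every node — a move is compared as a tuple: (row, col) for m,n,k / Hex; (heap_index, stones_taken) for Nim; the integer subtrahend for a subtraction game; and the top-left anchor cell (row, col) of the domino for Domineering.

p1 X@[OX/.X/O./OX]: (1,0)[OX/XX/O./OX]+0 (2,1)[OX/.X/OX/OX]+1*
p2 O@[OX/.X/OX/OX] terminal -1; root [OX/.X/O./OX] d12

PV length from [OX/.X/O./OX]: 1 ply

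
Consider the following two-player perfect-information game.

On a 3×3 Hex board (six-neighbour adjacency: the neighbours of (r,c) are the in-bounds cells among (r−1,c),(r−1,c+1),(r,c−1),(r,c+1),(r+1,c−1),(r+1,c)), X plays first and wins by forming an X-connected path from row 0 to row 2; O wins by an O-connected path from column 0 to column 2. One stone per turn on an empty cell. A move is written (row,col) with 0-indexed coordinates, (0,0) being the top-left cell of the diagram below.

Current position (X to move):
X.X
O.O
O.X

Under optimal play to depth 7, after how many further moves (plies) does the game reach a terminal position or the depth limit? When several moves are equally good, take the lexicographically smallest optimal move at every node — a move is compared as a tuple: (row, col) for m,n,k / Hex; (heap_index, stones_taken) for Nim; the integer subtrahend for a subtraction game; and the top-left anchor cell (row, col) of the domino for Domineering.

PV length from [X.X/O.O/O.X]: 2 plies

p1 X@[X.X/O.O/O.X]: (0,1)[XXX/O.O/O.X]-1* (1,1)[X.X/OXO/O.X]-1 (2,1)[X.X/O.O/OXX]-1
p2 O@[XXX/O.O/O.X]: (1,1)[XXX/OOO/O.X]+1* (2,1)[XXX/O.O/OOX]+1
p3 X@[XXX/OOO/O.X] terminal -1; root [X.X/O.O/O.X] d7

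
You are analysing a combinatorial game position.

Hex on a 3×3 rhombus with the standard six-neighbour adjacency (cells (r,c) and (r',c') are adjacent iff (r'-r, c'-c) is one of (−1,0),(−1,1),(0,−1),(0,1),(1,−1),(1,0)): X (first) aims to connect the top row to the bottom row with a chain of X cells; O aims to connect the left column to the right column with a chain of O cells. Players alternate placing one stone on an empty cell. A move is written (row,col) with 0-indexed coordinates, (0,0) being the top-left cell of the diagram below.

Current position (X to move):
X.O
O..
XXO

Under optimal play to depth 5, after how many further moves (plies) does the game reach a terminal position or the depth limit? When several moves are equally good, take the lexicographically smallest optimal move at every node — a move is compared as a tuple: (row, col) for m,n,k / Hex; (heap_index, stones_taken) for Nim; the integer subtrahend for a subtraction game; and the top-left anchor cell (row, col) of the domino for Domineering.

[X.O/O../XXO] X move#1: (0,1):-1/XXO/O../XXO*, (1,1):-1/X.O/OX./XXO, (1,2):-1/X.O/O.X/XXO
[XXO/O../XXO] O move#2: (1,1):+1/XXO/OO./XXO*, (1,2):-1/XXO/O.O/XXO
[XXO/OO./XXO] end (terminal -1, X#3); searched X.O/O../XXO to 5

PV length from [X.O/O../XXO]: 2 plies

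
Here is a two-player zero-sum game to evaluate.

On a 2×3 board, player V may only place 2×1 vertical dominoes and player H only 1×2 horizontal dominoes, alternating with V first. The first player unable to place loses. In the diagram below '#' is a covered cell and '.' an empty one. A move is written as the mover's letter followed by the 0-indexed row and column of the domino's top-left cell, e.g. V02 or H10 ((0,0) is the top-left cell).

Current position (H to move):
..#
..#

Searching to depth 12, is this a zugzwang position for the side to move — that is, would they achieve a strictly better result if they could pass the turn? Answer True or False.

[..#/..#] H move#1: H00:+1/###/..#*, H10:+1/..#/###
[###/..#] end (terminal -1, V#2); searched ..#/..# to 12
pass branch (V moves first from the same position):
  | [..#/..#] V move#1: V00:+1/#.#/#.#*, V01:+1/.##/.##
  | [#.#/#.#] end (terminal -1, H#2); searched ..#/..# to 12
H moving scores +1; H passing scores -1

zugzwang(..#/..#, H) = False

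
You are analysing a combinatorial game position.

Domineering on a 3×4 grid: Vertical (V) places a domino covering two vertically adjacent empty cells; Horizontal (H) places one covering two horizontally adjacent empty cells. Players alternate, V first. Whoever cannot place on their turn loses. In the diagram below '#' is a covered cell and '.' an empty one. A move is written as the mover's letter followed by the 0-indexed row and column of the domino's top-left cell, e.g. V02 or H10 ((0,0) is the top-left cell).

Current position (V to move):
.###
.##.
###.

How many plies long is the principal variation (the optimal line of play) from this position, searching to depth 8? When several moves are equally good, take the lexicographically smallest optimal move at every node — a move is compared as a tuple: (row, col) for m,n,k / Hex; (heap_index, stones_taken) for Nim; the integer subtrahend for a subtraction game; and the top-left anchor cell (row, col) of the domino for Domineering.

p1 V@[.###/.##./###.]: V00[####/###./###.]+1* V13[.###/.###/####]+1
p2 H@[####/###./###.] terminal -1; root [.###/.##./###.] d8

PV length from [.###/.##./###.]: 1 ply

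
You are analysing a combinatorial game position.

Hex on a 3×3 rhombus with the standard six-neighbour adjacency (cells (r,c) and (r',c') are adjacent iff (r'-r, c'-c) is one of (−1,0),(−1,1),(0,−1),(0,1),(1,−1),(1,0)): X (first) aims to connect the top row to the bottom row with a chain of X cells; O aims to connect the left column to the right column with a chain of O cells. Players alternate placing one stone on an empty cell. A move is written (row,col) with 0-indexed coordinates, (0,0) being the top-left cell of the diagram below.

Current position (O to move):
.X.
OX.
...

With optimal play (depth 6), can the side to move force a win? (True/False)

[.X./OX./...] O move#1: (0,0):-1/OX./OX./...*, (0,2):-1/.XO/OX./..., (1,2):-1/.X./OXO/..., (2,0):-1/.X./OX./O.., (2,1):-1/.X./OX./.O., (2,2):-1/.X./OX./..O
[OX./OX./...] X move#2: (0,2):+1/OXX/OX./...*, (1,2):+1/OX./OXX/..., (2,0):+1/OX./OX./X.., (2,1):+1/OX./OX./.X., (2,2):+1/OX./OX./..X
[OXX/OX./...] O move#3: (1,2):-1/OXX/OXO/...*, (2,0):-1/OXX/OX./O.., (2,1):-1/OXX/OX./.O., (2,2):-1/OXX/OX./..O
[OXX/OXO/...] X move#4: (2,0):+1/OXX/OXO/X..*, (2,1):+1/OXX/OXO/.X., (2,2):+1/OXX/OXO/..X
[OXX/OXO/X..] end (terminal -1, O#5); searched .X./OX./... to 6

O winning at [.X./OX./...]: False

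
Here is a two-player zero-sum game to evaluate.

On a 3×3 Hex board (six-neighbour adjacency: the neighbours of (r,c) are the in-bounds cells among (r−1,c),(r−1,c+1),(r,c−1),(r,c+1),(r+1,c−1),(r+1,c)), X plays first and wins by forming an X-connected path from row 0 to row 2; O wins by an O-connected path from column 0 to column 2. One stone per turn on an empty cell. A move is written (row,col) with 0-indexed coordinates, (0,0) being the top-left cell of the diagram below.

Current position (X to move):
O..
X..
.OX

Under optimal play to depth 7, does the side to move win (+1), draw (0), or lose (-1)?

ply 1, X at O../X../.OX | (0,1)=+1→OX./X../.OX*; (0,2)=+1→O.X/X../.OX; (1,1)=+1→O../XX./.OX; (1,2)=+1→O../X.X/.OX; (2,0)=+1→O../X../XOX
ply 2, O at OX./X../.OX | (0,2)=-1→OXO/X../.OX*; (1,1)=-1→OX./XO./.OX; (1,2)=-1→OX./X.O/.OX; (2,0)=-1→OX./X../OOX
ply 3, X at OXO/X../.OX | (1,1)=+1→OXO/XX./.OX*; (1,2)=+1→OXO/X.X/.OX; (2,0)=+1→OXO/X../XOX
ply 4, O at OXO/XX./.OX | (1,2)=-1→OXO/XXO/.OX*; (2,0)=-1→OXO/XX./OOX
ply 5, X at OXO/XXO/.OX | (2,0)=+1→OXO/XXO/XOX*
ply 6: OXO/XXO/XOX is terminal -1 (O); from O../X../.OX depth 7

value(O../X../.OX, X) = +1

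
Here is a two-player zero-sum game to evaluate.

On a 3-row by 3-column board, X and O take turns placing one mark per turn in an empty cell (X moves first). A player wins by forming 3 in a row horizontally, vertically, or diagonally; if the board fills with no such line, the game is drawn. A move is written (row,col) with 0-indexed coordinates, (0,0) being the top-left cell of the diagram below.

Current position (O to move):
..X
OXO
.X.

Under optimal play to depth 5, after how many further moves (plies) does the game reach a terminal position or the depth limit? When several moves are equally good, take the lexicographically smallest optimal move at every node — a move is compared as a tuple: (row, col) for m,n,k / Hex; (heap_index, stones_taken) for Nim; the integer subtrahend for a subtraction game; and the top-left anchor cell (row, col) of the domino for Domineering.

PV length from [..X/OXO/.X.]: 2 plies

ply 1, O at ..X/OXO/.X. | (0,0)=-1→O.X/OXO/.X.*; (0,1)=-1→.OX/OXO/.X.; (2,0)=-1→..X/OXO/OX.; (2,2)=-1→..X/OXO/.XO
ply 2, X at O.X/OXO/.X. | (0,1)=+1→OXX/OXO/.X.*; (2,0)=+1→O.X/OXO/XX.; (2,2)=-1→O.X/OXO/.XX
ply 3: OXX/OXO/.X. is terminal -1 (O); from ..X/OXO/.X. depth 5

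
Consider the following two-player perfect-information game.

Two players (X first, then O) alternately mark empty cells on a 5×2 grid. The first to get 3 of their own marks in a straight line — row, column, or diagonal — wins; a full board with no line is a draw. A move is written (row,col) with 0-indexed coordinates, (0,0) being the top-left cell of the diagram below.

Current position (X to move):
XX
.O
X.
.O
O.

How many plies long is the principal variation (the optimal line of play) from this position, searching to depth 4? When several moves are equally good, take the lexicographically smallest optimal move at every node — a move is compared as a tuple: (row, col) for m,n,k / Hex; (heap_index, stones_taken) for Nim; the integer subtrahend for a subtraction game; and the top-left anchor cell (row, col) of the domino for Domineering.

PV length from [XX/.O/X./.O/O.]: 1 ply

ply 1, X at XX/.O/X./.O/O. | (1,0)=+1→XX/XO/X./.O/O.*; (2,1)=+0→XX/.O/XX/.O/O.; (3,0)=-1→XX/.O/X./XO/O.; (4,1)=-1→XX/.O/X./.O/OX
ply 2: XX/XO/X./.O/O. is terminal -1 (O); from XX/.O/X./.O/O. depth 4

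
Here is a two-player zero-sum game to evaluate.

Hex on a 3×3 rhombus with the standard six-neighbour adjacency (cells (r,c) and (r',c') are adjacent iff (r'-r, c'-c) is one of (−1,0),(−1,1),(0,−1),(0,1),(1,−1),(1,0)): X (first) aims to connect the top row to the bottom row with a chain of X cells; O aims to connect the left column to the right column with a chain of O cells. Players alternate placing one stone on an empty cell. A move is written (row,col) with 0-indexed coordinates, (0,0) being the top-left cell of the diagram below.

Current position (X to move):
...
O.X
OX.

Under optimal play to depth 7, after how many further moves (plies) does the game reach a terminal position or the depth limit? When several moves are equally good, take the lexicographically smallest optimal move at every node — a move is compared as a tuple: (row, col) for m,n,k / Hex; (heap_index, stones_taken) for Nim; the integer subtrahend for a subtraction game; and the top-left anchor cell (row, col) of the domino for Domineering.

PV length from [.../O.X/OX.]: 3 plies

p1 X@[.../O.X/OX.]: (0,0)[X../O.X/OX.]-1 (0,1)[.X./O.X/OX.]+1* (0,2)[..X/O.X/OX.]+1 (1,1)[.../OXX/OX.]+1 (2,2)[.../O.X/OXX]-1
p2 O@[.X./O.X/OX.]: (0,0)[OX./O.X/OX.]-1* (0,2)[.XO/O.X/OX.]-1 (1,1)[.X./OOX/OX.]-1 (2,2)[.X./O.X/OXO]-1
p3 X@[OX./O.X/OX.]: (0,2)[OXX/O.X/OX.]+1* (1,1)[OX./OXX/OX.]+1 (2,2)[OX./O.X/OXX]+1
p4 O@[OXX/O.X/OX.] terminal -1; root [.../O.X/OX.] d7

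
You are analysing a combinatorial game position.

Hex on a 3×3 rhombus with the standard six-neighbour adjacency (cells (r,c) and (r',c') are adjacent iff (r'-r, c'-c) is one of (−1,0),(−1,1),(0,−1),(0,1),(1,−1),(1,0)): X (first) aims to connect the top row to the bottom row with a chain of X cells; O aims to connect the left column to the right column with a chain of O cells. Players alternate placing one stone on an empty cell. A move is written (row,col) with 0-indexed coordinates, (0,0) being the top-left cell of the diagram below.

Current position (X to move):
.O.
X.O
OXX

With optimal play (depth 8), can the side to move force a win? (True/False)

X winning at [.O./X.O/OXX]: True

ply 1, X at .O./X.O/OXX | (0,0)=-1→XO./X.O/OXX; (0,2)=-1→.OX/X.O/OXX; (1,1)=+1→.O./XXO/OXX*
ply 2, O at .O./XXO/OXX | (0,0)=-1→OO./XXO/OXX*; (0,2)=-1→.OO/XXO/OXX
ply 3, X at OO./XXO/OXX | (0,2)=+1→OOX/XXO/OXX*
ply 4: OOX/XXO/OXX is terminal -1 (O); from .O./X.O/OXX depth 8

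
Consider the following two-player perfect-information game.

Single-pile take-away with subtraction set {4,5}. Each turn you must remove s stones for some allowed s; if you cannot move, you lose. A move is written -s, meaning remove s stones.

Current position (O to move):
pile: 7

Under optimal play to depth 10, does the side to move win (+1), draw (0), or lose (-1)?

ply 1, O at 7 | -4=+1→3*; -5=+1→2
ply 2: 3 is terminal -1 (X); from 7 depth 10

value(7, O) = +1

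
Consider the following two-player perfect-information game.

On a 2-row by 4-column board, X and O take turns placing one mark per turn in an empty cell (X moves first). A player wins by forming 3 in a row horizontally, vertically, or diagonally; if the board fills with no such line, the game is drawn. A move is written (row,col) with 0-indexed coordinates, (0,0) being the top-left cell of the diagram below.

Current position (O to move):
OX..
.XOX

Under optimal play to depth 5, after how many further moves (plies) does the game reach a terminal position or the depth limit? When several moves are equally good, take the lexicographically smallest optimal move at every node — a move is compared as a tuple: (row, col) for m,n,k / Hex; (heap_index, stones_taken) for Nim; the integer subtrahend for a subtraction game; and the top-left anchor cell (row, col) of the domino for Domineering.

PV length from [OX../.XOX]: 3 plies

[OX../.XOX] O move#1: (0,2):+0/OXO./.XOX*, (0,3):+0/OX.O/.XOX, (1,0):+0/OX../OXOX
[OXO./.XOX] X move#2: (0,3):+0/OXOX/.XOX*, (1,0):+0/OXO./XXOX
[OXOX/.XOX] O move#3: (1,0):+0/OXOX/OXOX*
[OXOX/OXOX] end (terminal +0, X#4); searched OX../.XOX to 5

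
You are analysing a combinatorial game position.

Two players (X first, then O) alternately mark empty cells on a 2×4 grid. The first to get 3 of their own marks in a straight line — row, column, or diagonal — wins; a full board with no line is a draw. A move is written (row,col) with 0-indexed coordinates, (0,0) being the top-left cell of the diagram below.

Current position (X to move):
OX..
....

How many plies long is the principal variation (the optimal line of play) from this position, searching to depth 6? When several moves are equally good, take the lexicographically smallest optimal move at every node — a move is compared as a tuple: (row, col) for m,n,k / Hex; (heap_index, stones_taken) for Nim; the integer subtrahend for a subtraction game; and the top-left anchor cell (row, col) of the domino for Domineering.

[OX../....] X move#1: (0,2):+0/OXX./....*, (0,3):+0/OX.X/...., (1,0):+0/OX../X..., (1,1):+0/OX../.X.., (1,2):+0/OX../..X., (1,3):+0/OX../...X
[OXX./....] O move#2: (0,3):+0/OXXO/....*, (1,0):-1/OXX./O..., (1,1):-1/OXX./.O.., (1,2):-1/OXX./..O., (1,3):-1/OXX./...O
[OXXO/....] X move#3: (1,0):+0/OXXO/X...*, (1,1):+0/OXXO/.X.., (1,2):+0/OXXO/..X., (1,3):+0/OXXO/...X
[OXXO/X...] O move#4: (1,1):+0/OXXO/XO..*, (1,2):+0/OXXO/X.O., (1,3):+0/OXXO/X..O
[OXXO/XO..] X move#5: (1,2):+0/OXXO/XOX.*, (1,3):+0/OXXO/XO.X
[OXXO/XOX.] O move#6: (1,3):+0/OXXO/XOXO*
[OXXO/XOXO] end (terminal +0, X#7); searched OX../.... to 6

PV length from [OX../....]: 6 plies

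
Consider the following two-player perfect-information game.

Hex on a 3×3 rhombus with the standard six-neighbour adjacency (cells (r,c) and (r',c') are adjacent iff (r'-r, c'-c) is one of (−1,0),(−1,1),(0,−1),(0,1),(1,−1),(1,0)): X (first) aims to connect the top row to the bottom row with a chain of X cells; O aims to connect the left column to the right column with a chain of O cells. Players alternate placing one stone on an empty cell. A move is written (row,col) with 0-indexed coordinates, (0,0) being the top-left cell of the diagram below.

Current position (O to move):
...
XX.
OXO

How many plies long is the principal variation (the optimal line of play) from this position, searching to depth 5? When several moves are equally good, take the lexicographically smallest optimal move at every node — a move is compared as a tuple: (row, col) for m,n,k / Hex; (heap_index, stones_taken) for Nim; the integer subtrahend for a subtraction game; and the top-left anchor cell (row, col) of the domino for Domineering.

ply 1, O at .../XX./OXO | (0,0)=-1→O../XX./OXO*; (0,1)=-1→.O./XX./OXO; (0,2)=-1→..O/XX./OXO; (1,2)=-1→.../XXO/OXO
ply 2, X at O../XX./OXO | (0,1)=+1→OX./XX./OXO*; (0,2)=+1→O.X/XX./OXO; (1,2)=+1→O../XXX/OXO
ply 3: OX./XX./OXO is terminal -1 (O); from .../XX./OXO depth 5

PV length from [.../XX./OXO]: 2 plies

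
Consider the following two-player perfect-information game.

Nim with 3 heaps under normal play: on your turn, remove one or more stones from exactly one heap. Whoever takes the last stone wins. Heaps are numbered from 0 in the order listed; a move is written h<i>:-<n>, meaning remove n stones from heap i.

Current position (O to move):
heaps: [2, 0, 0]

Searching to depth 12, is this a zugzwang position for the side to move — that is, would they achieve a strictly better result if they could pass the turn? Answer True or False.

zugzwang((2,0,0), O) = False

p1 O@[(2,0,0)]: h0:-1[(1,0,0)]-1 h0:-2[(0,0,0)]+1*
p2 X@[(0,0,0)] terminal -1; root [(2,0,0)] d12
if O skipped the turn, X would face:
~ p1 X@[(2,0,0)]: h0:-1[(1,0,0)]-1 h0:-2[(0,0,0)]+1*
~ p2 O@[(0,0,0)] terminal -1; root [(2,0,0)] d12
compare (O): move=+1 vs pass=-1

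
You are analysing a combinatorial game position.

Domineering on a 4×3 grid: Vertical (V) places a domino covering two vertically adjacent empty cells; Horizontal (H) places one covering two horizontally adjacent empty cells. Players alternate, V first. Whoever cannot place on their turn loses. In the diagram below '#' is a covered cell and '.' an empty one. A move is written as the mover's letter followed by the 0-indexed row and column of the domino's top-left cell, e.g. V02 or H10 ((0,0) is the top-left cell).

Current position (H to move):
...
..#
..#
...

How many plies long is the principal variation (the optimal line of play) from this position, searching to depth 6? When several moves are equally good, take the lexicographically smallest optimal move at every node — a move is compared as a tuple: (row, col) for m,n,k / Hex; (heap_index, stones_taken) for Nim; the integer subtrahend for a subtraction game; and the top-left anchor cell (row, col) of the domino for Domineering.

PV length from [.../..#/..#/...]: 4 plies

ply 1, H at .../..#/..#/... | H00=-1→##./..#/..#/...*; H01=-1→.##/..#/..#/...; H10=-1→.../###/..#/...; H20=-1→.../..#/###/...; H30=-1→.../..#/..#/##.; H31=-1→.../..#/..#/.##
ply 2, V at ##./..#/..#/... | V10=+1→##./#.#/#.#/...*; V11=+1→##./.##/.##/...; V20=+1→##./..#/#.#/#..; V21=+1→##./..#/.##/.#.
ply 3, H at ##./#.#/#.#/... | H30=-1→##./#.#/#.#/##.*; H31=-1→##./#.#/#.#/.##
ply 4, V at ##./#.#/#.#/##. | V11=+1→##./###/###/##.*
ply 5: ##./###/###/##. is terminal -1 (H); from .../..#/..#/... depth 6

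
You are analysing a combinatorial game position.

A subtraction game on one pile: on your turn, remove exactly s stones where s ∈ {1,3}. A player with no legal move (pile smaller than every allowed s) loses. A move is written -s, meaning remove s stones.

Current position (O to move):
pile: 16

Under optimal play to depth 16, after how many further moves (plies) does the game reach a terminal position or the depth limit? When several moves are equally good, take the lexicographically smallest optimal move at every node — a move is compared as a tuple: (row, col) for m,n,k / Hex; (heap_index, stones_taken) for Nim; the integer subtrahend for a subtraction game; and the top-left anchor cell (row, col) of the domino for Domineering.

PV length from [16]: 16 plies

ply 1, O at 16 | -1=-1→15*; -3=-1→13
ply 2, X at 15 | -1=+1→14*; -3=+1→12
ply 3, O at 14 | -1=-1→13*; -3=-1→11
ply 4, X at 13 | -1=+1→12*; -3=+1→10
ply 5, O at 12 | -1=-1→11*; -3=-1→9
ply 6, X at 11 | -1=+1→10*; -3=+1→8
ply 7, O at 10 | -1=-1→9*; -3=-1→7
ply 8, X at 9 | -1=+1→8*; -3=+1→6
ply 9, O at 8 | -1=-1→7*; -3=-1→5
ply 10, X at 7 | -1=+1→6*; -3=+1→4
ply 11, O at 6 | -1=-1→5*; -3=-1→3
ply 12, X at 5 | -1=+1→4*; -3=+1→2
ply 13, O at 4 | -1=-1→3*; -3=-1→1
ply 14, X at 3 | -1=+1→2*; -3=+1→0
ply 15, O at 2 | -1=-1→1*
ply 16, X at 1 | -1=+1→0*
ply 17: 0 is terminal -1 (O); from 16 depth 16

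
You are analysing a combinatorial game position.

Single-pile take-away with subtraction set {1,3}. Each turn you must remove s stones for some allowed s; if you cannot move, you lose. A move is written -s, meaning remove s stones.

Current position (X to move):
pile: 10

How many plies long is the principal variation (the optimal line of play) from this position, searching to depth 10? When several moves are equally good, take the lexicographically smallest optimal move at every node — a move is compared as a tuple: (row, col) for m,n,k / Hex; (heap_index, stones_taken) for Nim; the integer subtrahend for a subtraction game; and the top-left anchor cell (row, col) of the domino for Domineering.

ply 1, X at 10 | -1=-1→9*; -3=-1→7
ply 2, O at 9 | -1=+1→8*; -3=+1→6
ply 3, X at 8 | -1=-1→7*; -3=-1→5
ply 4, O at 7 | -1=+1→6*; -3=+1→4
ply 5, X at 6 | -1=-1→5*; -3=-1→3
ply 6, O at 5 | -1=+1→4*; -3=+1→2
ply 7, X at 4 | -1=-1→3*; -3=-1→1
ply 8, O at 3 | -1=+1→2*; -3=+1→0
ply 9, X at 2 | -1=-1→1*
ply 10, O at 1 | -1=+1→0*
ply 11: 0 is terminal -1 (X); from 10 depth 10

PV length from [10]: 10 plies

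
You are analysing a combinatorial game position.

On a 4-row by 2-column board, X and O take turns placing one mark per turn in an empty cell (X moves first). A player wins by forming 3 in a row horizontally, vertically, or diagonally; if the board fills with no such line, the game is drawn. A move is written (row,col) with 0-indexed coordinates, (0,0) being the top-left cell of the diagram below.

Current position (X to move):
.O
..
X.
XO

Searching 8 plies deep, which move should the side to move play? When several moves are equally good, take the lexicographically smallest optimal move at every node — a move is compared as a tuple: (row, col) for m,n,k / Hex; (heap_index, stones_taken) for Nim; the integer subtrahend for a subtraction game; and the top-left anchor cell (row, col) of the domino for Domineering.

X's best at [.O/../X./XO]: (1,0)

p1 X@[.O/../X./XO]: (0,0)[XO/../X./XO]+0 (1,0)[.O/X./X./XO]+1* (1,1)[.O/.X/X./XO]+0 (2,1)[.O/../XX/XO]+0
p2 O@[.O/X./X./XO] terminal -1; root [.O/../X./XO] d8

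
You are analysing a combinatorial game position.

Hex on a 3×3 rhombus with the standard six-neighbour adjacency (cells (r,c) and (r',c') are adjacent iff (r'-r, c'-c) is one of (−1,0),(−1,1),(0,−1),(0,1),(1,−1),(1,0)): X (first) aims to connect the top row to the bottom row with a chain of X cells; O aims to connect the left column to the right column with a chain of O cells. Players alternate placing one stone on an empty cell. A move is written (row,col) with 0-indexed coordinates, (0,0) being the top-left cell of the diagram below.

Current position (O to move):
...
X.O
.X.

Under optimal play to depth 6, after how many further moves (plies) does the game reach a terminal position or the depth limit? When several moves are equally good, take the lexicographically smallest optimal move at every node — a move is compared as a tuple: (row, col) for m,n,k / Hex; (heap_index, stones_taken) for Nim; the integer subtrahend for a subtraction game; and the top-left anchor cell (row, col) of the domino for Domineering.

ply 1, O at .../X.O/.X. | (0,0)=-1→O../X.O/.X.*; (0,1)=-1→.O./X.O/.X.; (0,2)=-1→..O/X.O/.X.; (1,1)=-1→.../XOO/.X.; (2,0)=-1→.../X.O/OX.; (2,2)=-1→.../X.O/.XO
ply 2, X at O../X.O/.X. | (0,1)=+1→OX./X.O/.X.*; (0,2)=-1→O.X/X.O/.X.; (1,1)=+1→O../XXO/.X.; (2,0)=-1→O../X.O/XX.; (2,2)=-1→O../X.O/.XX
ply 3, O at OX./X.O/.X. | (0,2)=-1→OXO/X.O/.X.*; (1,1)=-1→OX./XOO/.X.; (2,0)=-1→OX./X.O/OX.; (2,2)=-1→OX./X.O/.XO
ply 4, X at OXO/X.O/.X. | (1,1)=+1→OXO/XXO/.X.*; (2,0)=+1→OXO/X.O/XX.; (2,2)=+1→OXO/X.O/.XX
ply 5: OXO/XXO/.X. is terminal -1 (O); from .../X.O/.X. depth 6

PV length from [.../X.O/.X.]: 4 plies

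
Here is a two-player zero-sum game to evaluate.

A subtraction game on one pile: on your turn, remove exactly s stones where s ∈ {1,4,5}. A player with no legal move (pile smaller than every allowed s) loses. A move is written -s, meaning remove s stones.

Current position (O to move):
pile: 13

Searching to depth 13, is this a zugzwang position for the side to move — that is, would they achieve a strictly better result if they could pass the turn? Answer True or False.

zugzwang(13, O) = False

ply 1, O at 13 | -1=-1→12; -4=-1→9; -5=+1→8*
ply 2, X at 8 | -1=-1→7*; -4=-1→4; -5=-1→3
ply 3, O at 7 | -1=-1→6; -4=-1→3; -5=+1→2*
ply 4, X at 2 | -1=-1→1*
ply 5, O at 1 | -1=+1→0*
ply 6: 0 is terminal -1 (X); from 13 depth 13
if O skipped the turn, X would face:
~ ply 1, X at 13 | -1=-1→12; -4=-1→9; -5=+1→8*
~ ply 2, O at 8 | -1=-1→7*; -4=-1→4; -5=-1→3
~ ply 3, X at 7 | -1=-1→6; -4=-1→3; -5=+1→2*
~ ply 4, O at 2 | -1=-1→1*
~ ply 5, X at 1 | -1=+1→0*
~ ply 6: 0 is terminal -1 (O); from 13 depth 13
compare (O): move=+1 vs pass=-1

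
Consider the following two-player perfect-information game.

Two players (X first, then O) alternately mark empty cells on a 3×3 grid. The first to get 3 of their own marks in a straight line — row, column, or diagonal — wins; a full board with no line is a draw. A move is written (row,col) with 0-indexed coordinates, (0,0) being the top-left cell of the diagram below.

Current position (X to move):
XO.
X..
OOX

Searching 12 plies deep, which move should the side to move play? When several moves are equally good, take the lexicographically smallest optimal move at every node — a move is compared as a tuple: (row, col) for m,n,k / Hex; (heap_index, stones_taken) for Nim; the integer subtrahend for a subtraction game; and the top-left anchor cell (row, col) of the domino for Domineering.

X's best at [XO./X../OOX]: (1,1)

[XO./X../OOX] X move#1: (0,2):-1/XOX/X../OOX, (1,1):+1/XO./XX./OOX*, (1,2):-1/XO./X.X/OOX
[XO./XX./OOX] end (terminal -1, O#2); searched XO./X../OOX to 12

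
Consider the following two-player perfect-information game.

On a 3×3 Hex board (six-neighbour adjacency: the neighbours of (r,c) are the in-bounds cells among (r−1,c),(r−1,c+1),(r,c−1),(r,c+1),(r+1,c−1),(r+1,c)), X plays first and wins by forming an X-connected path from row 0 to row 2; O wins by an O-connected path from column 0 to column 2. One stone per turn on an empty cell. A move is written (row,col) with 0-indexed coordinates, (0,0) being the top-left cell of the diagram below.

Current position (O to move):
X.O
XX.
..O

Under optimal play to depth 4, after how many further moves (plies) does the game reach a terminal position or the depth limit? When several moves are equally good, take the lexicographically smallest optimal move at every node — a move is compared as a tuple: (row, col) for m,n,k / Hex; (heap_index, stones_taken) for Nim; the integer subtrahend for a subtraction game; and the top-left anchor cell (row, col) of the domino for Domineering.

PV length from [X.O/XX./..O]: 4 plies

[X.O/XX./..O] O move#1: (0,1):-1/XOO/XX./..O*, (1,2):-1/X.O/XXO/..O, (2,0):-1/X.O/XX./O.O, (2,1):-1/X.O/XX./.OO
[XOO/XX./..O] X move#2: (1,2):+1/XOO/XXX/..O*, (2,0):+1/XOO/XX./X.O, (2,1):+1/XOO/XX./.XO
[XOO/XXX/..O] O move#3: (2,0):-1/XOO/XXX/O.O*, (2,1):-1/XOO/XXX/.OO
[XOO/XXX/O.O] X move#4: (2,1):+1/XOO/XXX/OXO*
[XOO/XXX/OXO] end (terminal -1, O#5); searched X.O/XX./..O to 4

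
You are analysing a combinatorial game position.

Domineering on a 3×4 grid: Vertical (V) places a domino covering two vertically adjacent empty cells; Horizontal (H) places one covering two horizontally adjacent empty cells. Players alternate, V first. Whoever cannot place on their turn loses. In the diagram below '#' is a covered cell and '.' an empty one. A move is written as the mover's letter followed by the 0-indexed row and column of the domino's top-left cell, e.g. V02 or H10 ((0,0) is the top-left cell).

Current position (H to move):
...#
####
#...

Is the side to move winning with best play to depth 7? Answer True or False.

[...#/####/#...] H move#1: H00:+1/##.#/####/#...*, H01:+1/.###/####/#..., H21:+1/...#/####/###., H22:+1/...#/####/#.##
[##.#/####/#...] end (terminal -1, V#2); searched ...#/####/#... to 7

H winning at [...#/####/#...]: True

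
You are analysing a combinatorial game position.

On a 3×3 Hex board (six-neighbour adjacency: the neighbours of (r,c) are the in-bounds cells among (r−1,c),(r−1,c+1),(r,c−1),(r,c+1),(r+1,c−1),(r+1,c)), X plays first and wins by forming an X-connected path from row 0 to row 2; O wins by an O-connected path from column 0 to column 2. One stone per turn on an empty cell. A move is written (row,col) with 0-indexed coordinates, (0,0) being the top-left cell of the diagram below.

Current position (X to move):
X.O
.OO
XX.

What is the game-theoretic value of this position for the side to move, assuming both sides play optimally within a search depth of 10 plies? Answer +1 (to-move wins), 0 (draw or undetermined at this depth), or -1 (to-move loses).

value(X.O/.OO/XX., X) = +1

ply 1, X at X.O/.OO/XX. | (0,1)=-1→XXO/.OO/XX.; (1,0)=+1→X.O/XOO/XX.*; (2,2)=-1→X.O/.OO/XXX
ply 2: X.O/XOO/XX. is terminal -1 (O); from X.O/.OO/XX. depth 10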